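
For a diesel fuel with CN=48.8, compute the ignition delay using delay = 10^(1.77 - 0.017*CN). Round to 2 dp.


delay = 10^(1.77 - 0.017*CN)
Exponent = 1.77 - 0.017*48.8 = 0.9404
delay = 10^0.9404 = 8.72 ms


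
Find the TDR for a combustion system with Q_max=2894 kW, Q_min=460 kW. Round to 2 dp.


TDR = Q_max / Q_min
TDR = 2894 / 460 = 6.29


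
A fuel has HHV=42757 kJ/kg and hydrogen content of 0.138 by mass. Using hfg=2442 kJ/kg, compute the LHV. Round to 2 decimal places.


LHV = HHV - hfg * 9 * H
Water correction = 2442 * 9 * 0.138 = 3032.964 kJ/kg
LHV = 42757 - 3032.964 = 39724.04 kJ/kg


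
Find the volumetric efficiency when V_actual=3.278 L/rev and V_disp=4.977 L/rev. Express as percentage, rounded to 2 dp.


eta_v = (V_actual / V_disp) * 100
Ratio = 3.278 / 4.977 = 0.6586
eta_v = 0.6586 * 100 = 65.86%


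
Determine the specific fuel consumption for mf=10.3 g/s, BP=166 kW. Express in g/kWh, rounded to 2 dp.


SFC = (mf / BP) * 3600
Rate = 10.3 / 166 = 0.062048 g/(s*kW)
SFC = 0.062048 * 3600 = 223.37 g/kWh


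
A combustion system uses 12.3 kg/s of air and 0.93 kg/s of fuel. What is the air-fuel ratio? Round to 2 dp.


AFR = m_air / m_fuel
AFR = 12.3 / 0.93 = 13.23


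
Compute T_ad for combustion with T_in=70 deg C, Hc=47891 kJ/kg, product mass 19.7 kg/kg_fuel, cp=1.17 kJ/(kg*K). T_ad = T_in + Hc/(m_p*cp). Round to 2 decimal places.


T_ad = T_in + Hc / (m_p * cp)
Denominator = 19.7 * 1.17 = 23.0490
Temperature rise = 47891 / 23.0490 = 2077.79 K
T_ad = 70 + 2077.79 = 2147.79 deg C


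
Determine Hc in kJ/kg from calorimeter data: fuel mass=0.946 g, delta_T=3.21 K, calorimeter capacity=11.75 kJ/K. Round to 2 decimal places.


Hc = C_cal * delta_T / m_fuel
Q_released = 11.75 * 3.21 = 37.7175 kJ
m_fuel = 0.946 g = 0.946/1000 kg = 0.000946 kg
Hc = 37.7175 / 0.000946 = 39870.51 kJ/kg


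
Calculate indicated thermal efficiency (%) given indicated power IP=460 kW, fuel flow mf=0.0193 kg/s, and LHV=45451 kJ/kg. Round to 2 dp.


eta_ith = (IP / (mf * LHV)) * 100
Denominator = 0.0193 * 45451 = 877.2043 kW
eta_ith = (460 / 877.2043) * 100 = 52.44%


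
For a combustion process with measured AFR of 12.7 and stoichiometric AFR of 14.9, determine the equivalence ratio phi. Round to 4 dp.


phi = AFR_stoich / AFR_actual
phi = 14.9 / 12.7 = 1.1732


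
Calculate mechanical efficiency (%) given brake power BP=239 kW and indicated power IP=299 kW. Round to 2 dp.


eta_mech = (BP / IP) * 100
Ratio = 239 / 299 = 0.7993
eta_mech = 0.7993 * 100 = 79.93%


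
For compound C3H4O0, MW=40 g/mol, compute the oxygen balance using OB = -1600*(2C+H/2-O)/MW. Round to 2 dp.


OB = -1600 * (2C + H/2 - O) / MW
Inner = 2*3 + 4/2 - 0 = 8.00
OB = -1600 * 8.00 / 40 = -320.00%


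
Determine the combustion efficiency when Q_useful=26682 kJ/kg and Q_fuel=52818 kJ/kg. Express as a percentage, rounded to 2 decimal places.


Efficiency = (Q_useful / Q_fuel) * 100
Efficiency = (26682 / 52818) * 100
Efficiency = 0.5052 * 100 = 50.52%


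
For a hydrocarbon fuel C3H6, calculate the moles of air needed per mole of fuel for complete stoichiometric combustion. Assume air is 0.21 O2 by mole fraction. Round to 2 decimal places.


Balanced combustion: C3H6 + 4.5 O2 -> 3 CO2 + 3 H2O
O2 needed = C + H/4 = 3 + 6/4 = 4.50 moles
Air moles = O2 / 0.21 = 4.50 / 0.21 = 21.43 moles air


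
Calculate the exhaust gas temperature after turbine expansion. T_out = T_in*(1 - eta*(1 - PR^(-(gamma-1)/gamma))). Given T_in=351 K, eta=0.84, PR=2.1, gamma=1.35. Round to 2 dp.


T_out = T_in * (1 - eta * (1 - PR^(-(gamma-1)/gamma)))
Exponent = -(1.35-1)/1.35 = -0.25925926
PR^exp = 2.1^(-0.25925926) = 0.82501466
Factor = 1 - 0.84*(1 - 0.82501466) = 0.85301231
T_out = 351 * 0.85301231 = 299.41 K


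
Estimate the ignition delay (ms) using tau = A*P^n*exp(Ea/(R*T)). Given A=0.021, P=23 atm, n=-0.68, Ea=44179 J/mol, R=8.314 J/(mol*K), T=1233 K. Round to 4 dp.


tau = A * P^n * exp(Ea/(R*T))
P^n = 23^(-0.68) = 0.11858372
Ea/(R*T) = 44179/(8.314*1233) = 4.309658
exp(Ea/(R*T)) = 74.415018
tau = 0.021 * 0.11858372 * 74.415018 = 0.1853 ms


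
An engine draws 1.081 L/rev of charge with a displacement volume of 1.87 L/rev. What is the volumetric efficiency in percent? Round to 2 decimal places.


eta_v = (V_actual / V_disp) * 100
Ratio = 1.081 / 1.87 = 0.5781
eta_v = 0.5781 * 100 = 57.81%


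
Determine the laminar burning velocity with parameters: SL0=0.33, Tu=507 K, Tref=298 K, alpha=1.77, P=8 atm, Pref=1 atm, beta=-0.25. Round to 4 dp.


SL = SL0 * (Tu/Tref)^alpha * (P/Pref)^beta
T ratio = 507/298 = 1.70134228
(T ratio)^alpha = 1.70134228^1.77 = 2.561541
(P/Pref)^beta = 8^(-0.25) = 0.594604
SL = 0.33 * 2.561541 * 0.594604 = 0.5026 m/s


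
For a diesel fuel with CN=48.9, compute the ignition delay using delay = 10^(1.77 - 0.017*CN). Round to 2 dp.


delay = 10^(1.77 - 0.017*CN)
Exponent = 1.77 - 0.017*48.9 = 0.9387
delay = 10^0.9387 = 8.68 ms


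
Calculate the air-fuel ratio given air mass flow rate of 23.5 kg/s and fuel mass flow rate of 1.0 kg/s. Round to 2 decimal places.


AFR = m_air / m_fuel
AFR = 23.5 / 1.0 = 23.50


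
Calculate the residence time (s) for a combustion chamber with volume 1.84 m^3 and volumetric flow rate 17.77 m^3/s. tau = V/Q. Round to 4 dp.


tau = V / Q_flow
tau = 1.84 / 17.77 = 0.1035 s


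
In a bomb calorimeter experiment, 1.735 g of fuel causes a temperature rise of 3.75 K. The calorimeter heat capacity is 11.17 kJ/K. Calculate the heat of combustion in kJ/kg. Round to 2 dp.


Hc = C_cal * delta_T / m_fuel
Q_released = 11.17 * 3.75 = 41.8875 kJ
m_fuel = 1.735 g = 1.735/1000 kg = 0.001735 kg
Hc = 41.8875 / 0.001735 = 24142.65 kJ/kg


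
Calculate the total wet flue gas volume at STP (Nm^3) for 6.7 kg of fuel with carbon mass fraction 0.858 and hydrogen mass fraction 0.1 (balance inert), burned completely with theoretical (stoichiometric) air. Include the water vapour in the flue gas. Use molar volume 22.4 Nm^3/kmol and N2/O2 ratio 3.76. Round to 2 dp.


Per kg fuel: CO2 = (C/12 kmol)*22.4 = (0.858/12)*22.4 = 1.60160 Nm^3
Per kg fuel: H2O = (H/2 kmol)*22.4 = (0.1/2)*22.4 = 1.12000 Nm^3
O2 needed per kg fuel = C/12 + H/4 = 0.858/12 + 0.1/4 = 0.09650000 kmol
Per kg fuel: N2 = O2*3.76*22.4 = 0.09650000*3.76*22.4 = 8.12762 Nm^3
Total per kg = 1.60160 + 1.12000 + 8.12762 = 10.84922 Nm^3
Total = 10.84922 * 6.7 = 72.69 Nm^3


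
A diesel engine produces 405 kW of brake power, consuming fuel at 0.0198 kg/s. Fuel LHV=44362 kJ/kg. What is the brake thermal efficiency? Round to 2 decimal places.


eta_BTE = (BP / (mf * LHV)) * 100
Denominator = 0.0198 * 44362 = 878.3676 kW
eta_BTE = (405 / 878.3676) * 100 = 46.11%


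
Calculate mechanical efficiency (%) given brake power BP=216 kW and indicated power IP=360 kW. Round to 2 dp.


eta_mech = (BP / IP) * 100
Ratio = 216 / 360 = 0.6000
eta_mech = 0.6000 * 100 = 60.00%


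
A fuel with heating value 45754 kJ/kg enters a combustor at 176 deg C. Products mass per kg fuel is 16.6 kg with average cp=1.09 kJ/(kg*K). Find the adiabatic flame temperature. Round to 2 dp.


T_ad = T_in + Hc / (m_p * cp)
Denominator = 16.6 * 1.09 = 18.0940
Temperature rise = 45754 / 18.0940 = 2528.68 K
T_ad = 176 + 2528.68 = 2704.68 deg C


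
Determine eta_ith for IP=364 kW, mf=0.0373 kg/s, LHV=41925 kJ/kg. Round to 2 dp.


eta_ith = (IP / (mf * LHV)) * 100
Denominator = 0.0373 * 41925 = 1563.8025 kW
eta_ith = (364 / 1563.8025) * 100 = 23.28%


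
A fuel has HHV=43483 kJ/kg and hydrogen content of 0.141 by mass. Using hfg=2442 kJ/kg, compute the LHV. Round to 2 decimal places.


LHV = HHV - hfg * 9 * H
Water correction = 2442 * 9 * 0.141 = 3098.898 kJ/kg
LHV = 43483 - 3098.898 = 40384.10 kJ/kg


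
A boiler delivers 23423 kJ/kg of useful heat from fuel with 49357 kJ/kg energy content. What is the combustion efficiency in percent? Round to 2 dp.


Efficiency = (Q_useful / Q_fuel) * 100
Efficiency = (23423 / 49357) * 100
Efficiency = 0.4746 * 100 = 47.46%


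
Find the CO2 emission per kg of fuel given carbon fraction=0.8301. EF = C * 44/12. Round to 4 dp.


EF = C_frac * (M_CO2 / M_C)
EF = 0.8301 * (44/12)
EF = 0.8301 * 3.666667 = 3.0437 kg_CO2/kg_fuel


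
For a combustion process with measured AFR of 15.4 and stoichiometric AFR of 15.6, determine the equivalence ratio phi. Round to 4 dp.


phi = AFR_stoich / AFR_actual
phi = 15.6 / 15.4 = 1.0130


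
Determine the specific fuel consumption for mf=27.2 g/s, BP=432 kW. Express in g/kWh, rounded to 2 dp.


SFC = (mf / BP) * 3600
Rate = 27.2 / 432 = 0.062963 g/(s*kW)
SFC = 0.062963 * 3600 = 226.67 g/kWh


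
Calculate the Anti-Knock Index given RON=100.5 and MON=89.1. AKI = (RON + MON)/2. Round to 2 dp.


AKI = (RON + MON) / 2
AKI = (100.5 + 89.1) / 2
AKI = 189.6 / 2 = 94.80


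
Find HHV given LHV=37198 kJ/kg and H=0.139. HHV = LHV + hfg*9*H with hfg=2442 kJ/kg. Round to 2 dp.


HHV = LHV + hfg * 9 * H
Water addition = 2442 * 9 * 0.139 = 3054.942 kJ/kg
HHV = 37198 + 3054.942 = 40252.94 kJ/kg


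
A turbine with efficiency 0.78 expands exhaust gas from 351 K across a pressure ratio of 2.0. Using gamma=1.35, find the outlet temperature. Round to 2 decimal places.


T_out = T_in * (1 - eta * (1 - PR^(-(gamma-1)/gamma)))
Exponent = -(1.35-1)/1.35 = -0.25925926
PR^exp = 2.0^(-0.25925926) = 0.83551680
Factor = 1 - 0.78*(1 - 0.83551680) = 0.87170310
T_out = 351 * 0.87170310 = 305.97 K


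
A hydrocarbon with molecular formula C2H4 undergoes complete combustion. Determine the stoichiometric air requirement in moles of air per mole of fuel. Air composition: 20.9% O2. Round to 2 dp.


Balanced combustion: C2H4 + 3 O2 -> 2 CO2 + 2 H2O
O2 needed = C + H/4 = 2 + 4/4 = 3.00 moles
Air moles = O2 / 0.209 = 3.00 / 0.209 = 14.35 moles air


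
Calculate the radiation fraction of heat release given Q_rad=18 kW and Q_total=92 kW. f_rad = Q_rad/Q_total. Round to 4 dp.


f_rad = Q_rad / Q_total
f_rad = 18 / 92 = 0.1957


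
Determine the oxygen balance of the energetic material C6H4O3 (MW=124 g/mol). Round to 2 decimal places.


OB = -1600 * (2C + H/2 - O) / MW
Inner = 2*6 + 4/2 - 3 = 11.00
OB = -1600 * 11.00 / 124 = -141.94%


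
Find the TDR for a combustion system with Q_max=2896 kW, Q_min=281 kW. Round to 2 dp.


TDR = Q_max / Q_min
TDR = 2896 / 281 = 10.31


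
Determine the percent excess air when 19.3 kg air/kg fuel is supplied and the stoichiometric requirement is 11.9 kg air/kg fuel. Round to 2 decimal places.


Excess air = actual - stoichiometric = 19.3 - 11.9 = 7.40 kg/kg fuel
Excess air % = (excess / stoich) * 100 = (7.40 / 11.9) * 100 = 62.18%


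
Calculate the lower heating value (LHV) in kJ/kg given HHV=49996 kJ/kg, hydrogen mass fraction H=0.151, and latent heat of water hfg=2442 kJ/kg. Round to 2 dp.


LHV = HHV - hfg * 9 * H
Water correction = 2442 * 9 * 0.151 = 3318.678 kJ/kg
LHV = 49996 - 3318.678 = 46677.32 kJ/kg


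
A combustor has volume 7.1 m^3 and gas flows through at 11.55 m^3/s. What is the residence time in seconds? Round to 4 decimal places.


tau = V / Q_flow
tau = 7.1 / 11.55 = 0.6147 s


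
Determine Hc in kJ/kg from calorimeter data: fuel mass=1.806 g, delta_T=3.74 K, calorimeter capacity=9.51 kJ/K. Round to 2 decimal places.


Hc = C_cal * delta_T / m_fuel
Q_released = 9.51 * 3.74 = 35.5674 kJ
m_fuel = 1.806 g = 1.806/1000 kg = 0.001806 kg
Hc = 35.5674 / 0.001806 = 19694.02 kJ/kg


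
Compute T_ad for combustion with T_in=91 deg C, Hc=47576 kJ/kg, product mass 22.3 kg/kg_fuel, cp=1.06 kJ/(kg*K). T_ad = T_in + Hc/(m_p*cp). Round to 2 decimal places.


T_ad = T_in + Hc / (m_p * cp)
Denominator = 22.3 * 1.06 = 23.6380
Temperature rise = 47576 / 23.6380 = 2012.69 K
T_ad = 91 + 2012.69 = 2103.69 deg C


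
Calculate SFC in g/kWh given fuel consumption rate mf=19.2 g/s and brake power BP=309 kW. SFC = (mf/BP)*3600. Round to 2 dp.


SFC = (mf / BP) * 3600
Rate = 19.2 / 309 = 0.062136 g/(s*kW)
SFC = 0.062136 * 3600 = 223.69 g/kWh


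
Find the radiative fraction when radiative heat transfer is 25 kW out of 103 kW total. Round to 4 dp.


f_rad = Q_rad / Q_total
f_rad = 25 / 103 = 0.2427


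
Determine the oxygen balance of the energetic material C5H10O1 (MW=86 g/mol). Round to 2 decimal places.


OB = -1600 * (2C + H/2 - O) / MW
Inner = 2*5 + 10/2 - 1 = 14.00
OB = -1600 * 14.00 / 86 = -260.47%


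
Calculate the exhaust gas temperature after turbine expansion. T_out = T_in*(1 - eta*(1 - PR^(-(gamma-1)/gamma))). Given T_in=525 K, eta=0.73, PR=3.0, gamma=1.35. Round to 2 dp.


T_out = T_in * (1 - eta * (1 - PR^(-(gamma-1)/gamma)))
Exponent = -(1.35-1)/1.35 = -0.25925926
PR^exp = 3.0^(-0.25925926) = 0.75214556
Factor = 1 - 0.73*(1 - 0.75214556) = 0.81906626
T_out = 525 * 0.81906626 = 430.01 K


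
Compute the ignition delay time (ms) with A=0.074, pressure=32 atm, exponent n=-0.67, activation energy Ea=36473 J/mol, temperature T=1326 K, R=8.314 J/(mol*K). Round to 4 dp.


tau = A * P^n * exp(Ea/(R*T))
P^n = 32^(-0.67) = 0.09807301
Ea/(R*T) = 36473/(8.314*1326) = 3.308399
exp(Ea/(R*T)) = 27.341330
tau = 0.074 * 0.09807301 * 27.341330 = 0.1984 ms


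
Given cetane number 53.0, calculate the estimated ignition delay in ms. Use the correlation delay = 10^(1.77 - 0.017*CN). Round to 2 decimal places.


delay = 10^(1.77 - 0.017*CN)
Exponent = 1.77 - 0.017*53.0 = 0.8690
delay = 10^0.8690 = 7.40 ms


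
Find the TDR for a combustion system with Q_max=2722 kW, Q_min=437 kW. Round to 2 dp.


TDR = Q_max / Q_min
TDR = 2722 / 437 = 6.23


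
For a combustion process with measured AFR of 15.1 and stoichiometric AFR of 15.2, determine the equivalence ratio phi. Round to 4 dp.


phi = AFR_stoich / AFR_actual
phi = 15.2 / 15.1 = 1.0066


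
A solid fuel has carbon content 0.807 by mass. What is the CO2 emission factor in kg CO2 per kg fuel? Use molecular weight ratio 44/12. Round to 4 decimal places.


EF = C_frac * (M_CO2 / M_C)
EF = 0.807 * (44/12)
EF = 0.807 * 3.666667 = 2.9590 kg_CO2/kg_fuel


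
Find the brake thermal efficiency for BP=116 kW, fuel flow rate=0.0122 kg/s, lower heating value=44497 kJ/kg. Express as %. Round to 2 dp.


eta_BTE = (BP / (mf * LHV)) * 100
Denominator = 0.0122 * 44497 = 542.8634 kW
eta_BTE = (116 / 542.8634) * 100 = 21.37%


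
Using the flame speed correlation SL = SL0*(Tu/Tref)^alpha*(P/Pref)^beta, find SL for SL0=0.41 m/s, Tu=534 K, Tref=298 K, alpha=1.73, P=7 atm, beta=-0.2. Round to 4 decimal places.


SL = SL0 * (Tu/Tref)^alpha * (P/Pref)^beta
T ratio = 534/298 = 1.79194631
(T ratio)^alpha = 1.79194631^1.73 = 2.743167
(P/Pref)^beta = 7^(-0.2) = 0.677611
SL = 0.41 * 2.743167 * 0.677611 = 0.7621 m/s


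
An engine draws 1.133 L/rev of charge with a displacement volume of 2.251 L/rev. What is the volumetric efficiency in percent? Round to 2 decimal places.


eta_v = (V_actual / V_disp) * 100
Ratio = 1.133 / 2.251 = 0.5033
eta_v = 0.5033 * 100 = 50.33%


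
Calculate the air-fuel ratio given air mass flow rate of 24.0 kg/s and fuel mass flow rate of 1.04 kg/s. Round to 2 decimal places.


AFR = m_air / m_fuel
AFR = 24.0 / 1.04 = 23.08


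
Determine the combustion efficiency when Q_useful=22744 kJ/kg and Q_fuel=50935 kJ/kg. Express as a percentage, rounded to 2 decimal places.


Efficiency = (Q_useful / Q_fuel) * 100
Efficiency = (22744 / 50935) * 100
Efficiency = 0.4465 * 100 = 44.65%


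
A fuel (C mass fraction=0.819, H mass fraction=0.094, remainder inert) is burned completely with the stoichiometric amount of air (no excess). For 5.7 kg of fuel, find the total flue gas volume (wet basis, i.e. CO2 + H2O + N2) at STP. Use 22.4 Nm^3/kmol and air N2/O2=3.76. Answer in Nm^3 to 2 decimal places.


Per kg fuel: CO2 = (C/12 kmol)*22.4 = (0.819/12)*22.4 = 1.52880 Nm^3
Per kg fuel: H2O = (H/2 kmol)*22.4 = (0.094/2)*22.4 = 1.05280 Nm^3
O2 needed per kg fuel = C/12 + H/4 = 0.819/12 + 0.094/4 = 0.09175000 kmol
Per kg fuel: N2 = O2*3.76*22.4 = 0.09175000*3.76*22.4 = 7.72755 Nm^3
Total per kg = 1.52880 + 1.05280 + 7.72755 = 10.30915 Nm^3
Total = 10.30915 * 5.7 = 58.76 Nm^3


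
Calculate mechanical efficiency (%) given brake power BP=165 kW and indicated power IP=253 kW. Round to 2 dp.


eta_mech = (BP / IP) * 100
Ratio = 165 / 253 = 0.6522
eta_mech = 0.6522 * 100 = 65.22%


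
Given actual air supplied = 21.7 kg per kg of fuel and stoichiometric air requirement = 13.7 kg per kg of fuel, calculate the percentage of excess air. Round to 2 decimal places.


Excess air = actual - stoichiometric = 21.7 - 13.7 = 8.00 kg/kg fuel
Excess air % = (excess / stoich) * 100 = (8.00 / 13.7) * 100 = 58.39%


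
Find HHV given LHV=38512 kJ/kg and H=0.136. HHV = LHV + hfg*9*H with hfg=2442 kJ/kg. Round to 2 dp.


HHV = LHV + hfg * 9 * H
Water addition = 2442 * 9 * 0.136 = 2989.008 kJ/kg
HHV = 38512 + 2989.008 = 41501.01 kJ/kg


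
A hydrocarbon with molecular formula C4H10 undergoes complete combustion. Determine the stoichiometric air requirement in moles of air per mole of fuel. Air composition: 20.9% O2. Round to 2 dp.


Balanced combustion: C4H10 + 6.5 O2 -> 4 CO2 + 5 H2O
O2 needed = C + H/4 = 4 + 10/4 = 6.50 moles
Air moles = O2 / 0.209 = 6.50 / 0.209 = 31.10 moles air


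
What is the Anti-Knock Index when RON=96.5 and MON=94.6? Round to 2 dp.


AKI = (RON + MON) / 2
AKI = (96.5 + 94.6) / 2
AKI = 191.1 / 2 = 95.55


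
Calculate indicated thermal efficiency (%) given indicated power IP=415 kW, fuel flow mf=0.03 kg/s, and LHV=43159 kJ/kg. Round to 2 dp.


eta_ith = (IP / (mf * LHV)) * 100
Denominator = 0.03 * 43159 = 1294.7700 kW
eta_ith = (415 / 1294.7700) * 100 = 32.05%


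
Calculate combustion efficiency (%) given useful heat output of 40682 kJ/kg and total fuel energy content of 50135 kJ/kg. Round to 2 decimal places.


Efficiency = (Q_useful / Q_fuel) * 100
Efficiency = (40682 / 50135) * 100
Efficiency = 0.8114 * 100 = 81.14%


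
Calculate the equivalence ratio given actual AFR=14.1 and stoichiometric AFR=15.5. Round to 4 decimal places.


phi = AFR_stoich / AFR_actual
phi = 15.5 / 14.1 = 1.0993


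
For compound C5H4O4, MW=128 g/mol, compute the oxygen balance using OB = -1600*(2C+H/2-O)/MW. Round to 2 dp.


OB = -1600 * (2C + H/2 - O) / MW
Inner = 2*5 + 4/2 - 4 = 8.00
OB = -1600 * 8.00 / 128 = -100.00%


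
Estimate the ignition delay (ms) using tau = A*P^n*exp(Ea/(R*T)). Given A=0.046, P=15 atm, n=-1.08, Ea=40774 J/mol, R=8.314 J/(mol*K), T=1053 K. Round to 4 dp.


tau = A * P^n * exp(Ea/(R*T))
P^n = 15^(-1.08) = 0.05368110
Ea/(R*T) = 40774/(8.314*1053) = 4.657415
exp(Ea/(R*T)) = 105.363354
tau = 0.046 * 0.05368110 * 105.363354 = 0.2602 ms


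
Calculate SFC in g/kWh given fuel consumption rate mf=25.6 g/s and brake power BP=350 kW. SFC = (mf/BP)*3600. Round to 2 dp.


SFC = (mf / BP) * 3600
Rate = 25.6 / 350 = 0.073143 g/(s*kW)
SFC = 0.073143 * 3600 = 263.31 g/kWh


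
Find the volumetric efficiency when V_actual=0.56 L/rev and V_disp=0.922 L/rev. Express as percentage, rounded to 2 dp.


eta_v = (V_actual / V_disp) * 100
Ratio = 0.56 / 0.922 = 0.6074
eta_v = 0.6074 * 100 = 60.74%


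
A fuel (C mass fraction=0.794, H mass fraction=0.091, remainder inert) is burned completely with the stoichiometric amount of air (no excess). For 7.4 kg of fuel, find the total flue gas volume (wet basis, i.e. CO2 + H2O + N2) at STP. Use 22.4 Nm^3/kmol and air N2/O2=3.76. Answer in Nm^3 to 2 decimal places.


Per kg fuel: CO2 = (C/12 kmol)*22.4 = (0.794/12)*22.4 = 1.48213 Nm^3
Per kg fuel: H2O = (H/2 kmol)*22.4 = (0.091/2)*22.4 = 1.01920 Nm^3
O2 needed per kg fuel = C/12 + H/4 = 0.794/12 + 0.091/4 = 0.08891667 kmol
Per kg fuel: N2 = O2*3.76*22.4 = 0.08891667*3.76*22.4 = 7.48892 Nm^3
Total per kg = 1.48213 + 1.01920 + 7.48892 = 9.99025 Nm^3
Total = 9.99025 * 7.4 = 73.93 Nm^3


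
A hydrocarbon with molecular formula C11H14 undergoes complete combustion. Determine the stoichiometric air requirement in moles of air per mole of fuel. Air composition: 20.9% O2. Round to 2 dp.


Balanced combustion: C11H14 + 14.5 O2 -> 11 CO2 + 7 H2O
O2 needed = C + H/4 = 11 + 14/4 = 14.50 moles
Air moles = O2 / 0.209 = 14.50 / 0.209 = 69.38 moles air


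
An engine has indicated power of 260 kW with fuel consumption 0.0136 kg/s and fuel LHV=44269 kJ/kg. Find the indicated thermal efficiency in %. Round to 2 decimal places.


eta_ith = (IP / (mf * LHV)) * 100
Denominator = 0.0136 * 44269 = 602.0584 kW
eta_ith = (260 / 602.0584) * 100 = 43.19%


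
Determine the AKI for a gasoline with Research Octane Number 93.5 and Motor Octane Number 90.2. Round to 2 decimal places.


AKI = (RON + MON) / 2
AKI = (93.5 + 90.2) / 2
AKI = 183.7 / 2 = 91.85


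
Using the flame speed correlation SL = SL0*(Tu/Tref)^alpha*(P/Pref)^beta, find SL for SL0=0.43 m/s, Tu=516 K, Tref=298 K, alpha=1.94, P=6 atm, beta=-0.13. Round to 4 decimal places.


SL = SL0 * (Tu/Tref)^alpha * (P/Pref)^beta
T ratio = 516/298 = 1.73154362
(T ratio)^alpha = 1.73154362^1.94 = 2.901088
(P/Pref)^beta = 6^(-0.13) = 0.792210
SL = 0.43 * 2.901088 * 0.792210 = 0.9883 m/s


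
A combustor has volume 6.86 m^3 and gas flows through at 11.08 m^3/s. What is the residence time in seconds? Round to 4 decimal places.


tau = V / Q_flow
tau = 6.86 / 11.08 = 0.6191 s


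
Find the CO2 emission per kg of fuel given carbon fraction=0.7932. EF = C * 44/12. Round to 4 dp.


EF = C_frac * (M_CO2 / M_C)
EF = 0.7932 * (44/12)
EF = 0.7932 * 3.666667 = 2.9084 kg_CO2/kg_fuel


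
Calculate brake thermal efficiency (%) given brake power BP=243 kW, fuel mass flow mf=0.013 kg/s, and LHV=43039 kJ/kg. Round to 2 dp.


eta_BTE = (BP / (mf * LHV)) * 100
Denominator = 0.013 * 43039 = 559.5070 kW
eta_BTE = (243 / 559.5070) * 100 = 43.43%


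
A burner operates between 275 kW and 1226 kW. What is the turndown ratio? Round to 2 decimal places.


TDR = Q_max / Q_min
TDR = 1226 / 275 = 4.46


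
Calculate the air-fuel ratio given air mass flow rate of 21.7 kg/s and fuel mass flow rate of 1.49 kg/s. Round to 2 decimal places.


AFR = m_air / m_fuel
AFR = 21.7 / 1.49 = 14.56


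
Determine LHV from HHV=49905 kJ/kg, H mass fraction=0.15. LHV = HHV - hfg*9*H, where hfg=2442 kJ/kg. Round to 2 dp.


LHV = HHV - hfg * 9 * H
Water correction = 2442 * 9 * 0.15 = 3296.700 kJ/kg
LHV = 49905 - 3296.700 = 46608.30 kJ/kg


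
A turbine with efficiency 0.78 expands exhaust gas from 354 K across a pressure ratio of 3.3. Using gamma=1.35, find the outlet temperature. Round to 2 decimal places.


T_out = T_in * (1 - eta * (1 - PR^(-(gamma-1)/gamma)))
Exponent = -(1.35-1)/1.35 = -0.25925926
PR^exp = 3.3^(-0.25925926) = 0.73378775
Factor = 1 - 0.78*(1 - 0.73378775) = 0.79235445
T_out = 354 * 0.79235445 = 280.49 K


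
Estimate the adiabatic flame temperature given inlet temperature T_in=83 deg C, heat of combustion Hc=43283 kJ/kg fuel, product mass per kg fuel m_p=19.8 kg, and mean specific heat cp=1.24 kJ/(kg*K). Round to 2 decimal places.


T_ad = T_in + Hc / (m_p * cp)
Denominator = 19.8 * 1.24 = 24.5520
Temperature rise = 43283 / 24.5520 = 1762.91 K
T_ad = 83 + 1762.91 = 1845.91 deg C


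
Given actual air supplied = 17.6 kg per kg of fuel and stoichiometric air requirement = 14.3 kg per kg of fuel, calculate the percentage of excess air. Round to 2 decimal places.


Excess air = actual - stoichiometric = 17.6 - 14.3 = 3.30 kg/kg fuel
Excess air % = (excess / stoich) * 100 = (3.30 / 14.3) * 100 = 23.08%


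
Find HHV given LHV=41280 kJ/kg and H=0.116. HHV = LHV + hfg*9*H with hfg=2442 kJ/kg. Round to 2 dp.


HHV = LHV + hfg * 9 * H
Water addition = 2442 * 9 * 0.116 = 2549.448 kJ/kg
HHV = 41280 + 2549.448 = 43829.45 kJ/kg


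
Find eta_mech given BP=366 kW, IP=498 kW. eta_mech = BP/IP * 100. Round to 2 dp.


eta_mech = (BP / IP) * 100
Ratio = 366 / 498 = 0.7349
eta_mech = 0.7349 * 100 = 73.49%


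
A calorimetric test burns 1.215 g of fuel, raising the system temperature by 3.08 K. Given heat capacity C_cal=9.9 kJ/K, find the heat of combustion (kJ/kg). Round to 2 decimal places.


Hc = C_cal * delta_T / m_fuel
Q_released = 9.9 * 3.08 = 30.4920 kJ
m_fuel = 1.215 g = 1.215/1000 kg = 0.001215 kg
Hc = 30.4920 / 0.001215 = 25096.30 kJ/kg


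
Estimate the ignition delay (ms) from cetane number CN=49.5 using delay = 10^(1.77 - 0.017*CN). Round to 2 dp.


delay = 10^(1.77 - 0.017*CN)
Exponent = 1.77 - 0.017*49.5 = 0.9285
delay = 10^0.9285 = 8.48 ms


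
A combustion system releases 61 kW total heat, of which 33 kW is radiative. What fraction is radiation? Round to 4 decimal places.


f_rad = Q_rad / Q_total
f_rad = 33 / 61 = 0.5410


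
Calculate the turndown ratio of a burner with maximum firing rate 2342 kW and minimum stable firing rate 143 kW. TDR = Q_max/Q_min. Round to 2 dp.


TDR = Q_max / Q_min
TDR = 2342 / 143 = 16.38


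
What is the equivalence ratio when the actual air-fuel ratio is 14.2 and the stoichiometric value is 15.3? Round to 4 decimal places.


phi = AFR_stoich / AFR_actual
phi = 15.3 / 14.2 = 1.0775


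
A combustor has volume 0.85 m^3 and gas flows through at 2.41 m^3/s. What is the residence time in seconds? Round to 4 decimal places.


tau = V / Q_flow
tau = 0.85 / 2.41 = 0.3527 s


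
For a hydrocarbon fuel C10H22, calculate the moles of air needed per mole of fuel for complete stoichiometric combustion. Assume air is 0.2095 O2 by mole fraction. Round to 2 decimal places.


Balanced combustion: C10H22 + 15.5 O2 -> 10 CO2 + 11 H2O
O2 needed = C + H/4 = 10 + 22/4 = 15.50 moles
Air moles = O2 / 0.2095 = 15.50 / 0.2095 = 73.99 moles air


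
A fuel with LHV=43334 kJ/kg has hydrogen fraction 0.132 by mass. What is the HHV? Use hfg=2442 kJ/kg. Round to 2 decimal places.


HHV = LHV + hfg * 9 * H
Water addition = 2442 * 9 * 0.132 = 2901.096 kJ/kg
HHV = 43334 + 2901.096 = 46235.10 kJ/kg


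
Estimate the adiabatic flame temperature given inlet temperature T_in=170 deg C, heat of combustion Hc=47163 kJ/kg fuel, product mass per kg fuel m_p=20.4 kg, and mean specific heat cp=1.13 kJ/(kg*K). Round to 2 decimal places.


T_ad = T_in + Hc / (m_p * cp)
Denominator = 20.4 * 1.13 = 23.0520
Temperature rise = 47163 / 23.0520 = 2045.94 K
T_ad = 170 + 2045.94 = 2215.94 deg C


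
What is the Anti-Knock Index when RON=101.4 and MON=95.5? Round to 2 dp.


AKI = (RON + MON) / 2
AKI = (101.4 + 95.5) / 2
AKI = 196.9 / 2 = 98.45


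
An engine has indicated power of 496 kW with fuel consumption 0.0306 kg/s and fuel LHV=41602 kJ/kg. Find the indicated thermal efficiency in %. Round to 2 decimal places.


eta_ith = (IP / (mf * LHV)) * 100
Denominator = 0.0306 * 41602 = 1273.0212 kW
eta_ith = (496 / 1273.0212) * 100 = 38.96%


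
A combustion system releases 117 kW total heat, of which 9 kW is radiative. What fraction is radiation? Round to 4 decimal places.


f_rad = Q_rad / Q_total
f_rad = 9 / 117 = 0.0769


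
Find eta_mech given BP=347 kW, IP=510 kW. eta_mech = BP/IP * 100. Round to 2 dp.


eta_mech = (BP / IP) * 100
Ratio = 347 / 510 = 0.6804
eta_mech = 0.6804 * 100 = 68.04%


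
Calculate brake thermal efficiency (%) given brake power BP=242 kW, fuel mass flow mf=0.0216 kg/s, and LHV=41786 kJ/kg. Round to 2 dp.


eta_BTE = (BP / (mf * LHV)) * 100
Denominator = 0.0216 * 41786 = 902.5776 kW
eta_BTE = (242 / 902.5776) * 100 = 26.81%


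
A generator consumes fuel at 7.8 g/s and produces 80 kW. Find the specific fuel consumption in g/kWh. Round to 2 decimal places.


SFC = (mf / BP) * 3600
Rate = 7.8 / 80 = 0.097500 g/(s*kW)
SFC = 0.097500 * 3600 = 351.00 g/kWh


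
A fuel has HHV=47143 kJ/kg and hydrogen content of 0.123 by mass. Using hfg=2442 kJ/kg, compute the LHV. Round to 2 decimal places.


LHV = HHV - hfg * 9 * H
Water correction = 2442 * 9 * 0.123 = 2703.294 kJ/kg
LHV = 47143 - 2703.294 = 44439.71 kJ/kg


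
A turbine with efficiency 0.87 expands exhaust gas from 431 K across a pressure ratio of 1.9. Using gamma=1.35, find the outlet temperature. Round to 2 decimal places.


T_out = T_in * (1 - eta * (1 - PR^(-(gamma-1)/gamma)))
Exponent = -(1.35-1)/1.35 = -0.25925926
PR^exp = 1.9^(-0.25925926) = 0.84670193
Factor = 1 - 0.87*(1 - 0.84670193) = 0.86663068
T_out = 431 * 0.86663068 = 373.52 K


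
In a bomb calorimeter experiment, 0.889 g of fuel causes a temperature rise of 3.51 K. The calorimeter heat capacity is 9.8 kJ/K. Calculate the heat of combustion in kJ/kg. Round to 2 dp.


Hc = C_cal * delta_T / m_fuel
Q_released = 9.8 * 3.51 = 34.3980 kJ
m_fuel = 0.889 g = 0.889/1000 kg = 0.000889 kg
Hc = 34.3980 / 0.000889 = 38692.91 kJ/kg


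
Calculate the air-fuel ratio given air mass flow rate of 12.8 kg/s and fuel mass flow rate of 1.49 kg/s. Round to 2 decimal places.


AFR = m_air / m_fuel
AFR = 12.8 / 1.49 = 8.59


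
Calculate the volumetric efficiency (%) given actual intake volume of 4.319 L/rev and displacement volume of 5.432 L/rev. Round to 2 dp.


eta_v = (V_actual / V_disp) * 100
Ratio = 4.319 / 5.432 = 0.7951
eta_v = 0.7951 * 100 = 79.51%


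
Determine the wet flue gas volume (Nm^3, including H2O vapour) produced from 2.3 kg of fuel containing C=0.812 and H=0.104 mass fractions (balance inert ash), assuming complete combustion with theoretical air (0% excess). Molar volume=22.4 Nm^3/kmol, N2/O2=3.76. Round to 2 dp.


Per kg fuel: CO2 = (C/12 kmol)*22.4 = (0.812/12)*22.4 = 1.51573 Nm^3
Per kg fuel: H2O = (H/2 kmol)*22.4 = (0.104/2)*22.4 = 1.16480 Nm^3
O2 needed per kg fuel = C/12 + H/4 = 0.812/12 + 0.104/4 = 0.09366667 kmol
Per kg fuel: N2 = O2*3.76*22.4 = 0.09366667*3.76*22.4 = 7.88898 Nm^3
Total per kg = 1.51573 + 1.16480 + 7.88898 = 10.56951 Nm^3
Total = 10.56951 * 2.3 = 24.31 Nm^3


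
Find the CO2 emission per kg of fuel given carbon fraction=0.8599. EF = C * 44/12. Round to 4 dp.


EF = C_frac * (M_CO2 / M_C)
EF = 0.8599 * (44/12)
EF = 0.8599 * 3.666667 = 3.1530 kg_CO2/kg_fuel


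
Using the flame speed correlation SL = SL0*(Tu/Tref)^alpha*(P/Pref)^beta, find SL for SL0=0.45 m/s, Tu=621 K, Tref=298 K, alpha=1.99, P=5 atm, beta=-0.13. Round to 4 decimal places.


SL = SL0 * (Tu/Tref)^alpha * (P/Pref)^beta
T ratio = 621/298 = 2.08389262
(T ratio)^alpha = 2.08389262^1.99 = 4.310840
(P/Pref)^beta = 5^(-0.13) = 0.811211
SL = 0.45 * 4.310840 * 0.811211 = 1.5737 m/s


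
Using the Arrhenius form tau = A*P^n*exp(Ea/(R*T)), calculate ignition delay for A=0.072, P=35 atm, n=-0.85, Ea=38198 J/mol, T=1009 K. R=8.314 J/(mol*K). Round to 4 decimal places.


tau = A * P^n * exp(Ea/(R*T))
P^n = 35^(-0.85) = 0.04870148
Ea/(R*T) = 38198/(8.314*1009) = 4.553438
exp(Ea/(R*T)) = 94.958325
tau = 0.072 * 0.04870148 * 94.958325 = 0.3330 ms


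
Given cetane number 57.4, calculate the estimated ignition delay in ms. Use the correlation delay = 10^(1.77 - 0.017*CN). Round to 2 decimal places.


delay = 10^(1.77 - 0.017*CN)
Exponent = 1.77 - 0.017*57.4 = 0.7942
delay = 10^0.7942 = 6.23 ms


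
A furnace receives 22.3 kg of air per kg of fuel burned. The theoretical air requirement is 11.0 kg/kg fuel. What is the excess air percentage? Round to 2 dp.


Excess air = actual - stoichiometric = 22.3 - 11.0 = 11.30 kg/kg fuel
Excess air % = (excess / stoich) * 100 = (11.30 / 11.0) * 100 = 102.73%


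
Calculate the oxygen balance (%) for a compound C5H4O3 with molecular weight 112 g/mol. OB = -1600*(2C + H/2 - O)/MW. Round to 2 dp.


OB = -1600 * (2C + H/2 - O) / MW
Inner = 2*5 + 4/2 - 3 = 9.00
OB = -1600 * 9.00 / 112 = -128.57%


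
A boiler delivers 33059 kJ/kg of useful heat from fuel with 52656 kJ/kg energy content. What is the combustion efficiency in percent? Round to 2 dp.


Efficiency = (Q_useful / Q_fuel) * 100
Efficiency = (33059 / 52656) * 100
Efficiency = 0.6278 * 100 = 62.78%


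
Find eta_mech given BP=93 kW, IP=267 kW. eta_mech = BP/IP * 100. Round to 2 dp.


eta_mech = (BP / IP) * 100
Ratio = 93 / 267 = 0.3483
eta_mech = 0.3483 * 100 = 34.83%


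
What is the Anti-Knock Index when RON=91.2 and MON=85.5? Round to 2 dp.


AKI = (RON + MON) / 2
AKI = (91.2 + 85.5) / 2
AKI = 176.7 / 2 = 88.35


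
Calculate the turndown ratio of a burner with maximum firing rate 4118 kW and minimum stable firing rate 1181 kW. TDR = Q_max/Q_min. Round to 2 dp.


TDR = Q_max / Q_min
TDR = 4118 / 1181 = 3.49


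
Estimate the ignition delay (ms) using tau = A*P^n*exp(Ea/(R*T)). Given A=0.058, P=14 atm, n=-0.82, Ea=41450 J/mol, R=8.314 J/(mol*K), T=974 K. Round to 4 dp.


tau = A * P^n * exp(Ea/(R*T))
P^n = 14^(-0.82) = 0.11486164
Ea/(R*T) = 41450/(8.314*974) = 5.118651
exp(Ea/(R*T)) = 167.109862
tau = 0.058 * 0.11486164 * 167.109862 = 1.1133 ms


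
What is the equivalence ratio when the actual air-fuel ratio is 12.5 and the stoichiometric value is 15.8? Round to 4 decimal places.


phi = AFR_stoich / AFR_actual
phi = 15.8 / 12.5 = 1.2640


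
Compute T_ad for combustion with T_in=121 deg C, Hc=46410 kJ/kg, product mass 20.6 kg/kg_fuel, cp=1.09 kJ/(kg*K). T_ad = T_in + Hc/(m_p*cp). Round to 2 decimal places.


T_ad = T_in + Hc / (m_p * cp)
Denominator = 20.6 * 1.09 = 22.4540
Temperature rise = 46410 / 22.4540 = 2066.89 K
T_ad = 121 + 2066.89 = 2187.89 deg C


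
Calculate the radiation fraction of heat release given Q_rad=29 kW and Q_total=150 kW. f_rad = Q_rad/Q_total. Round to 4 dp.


f_rad = Q_rad / Q_total
f_rad = 29 / 150 = 0.1933


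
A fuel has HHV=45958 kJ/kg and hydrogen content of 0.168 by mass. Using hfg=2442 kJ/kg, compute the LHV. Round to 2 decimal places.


LHV = HHV - hfg * 9 * H
Water correction = 2442 * 9 * 0.168 = 3692.304 kJ/kg
LHV = 45958 - 3692.304 = 42265.70 kJ/kg


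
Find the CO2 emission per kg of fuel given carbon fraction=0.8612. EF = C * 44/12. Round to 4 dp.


EF = C_frac * (M_CO2 / M_C)
EF = 0.8612 * (44/12)
EF = 0.8612 * 3.666667 = 3.1577 kg_CO2/kg_fuel


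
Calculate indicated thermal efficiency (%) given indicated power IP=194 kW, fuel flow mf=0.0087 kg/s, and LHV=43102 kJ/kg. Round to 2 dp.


eta_ith = (IP / (mf * LHV)) * 100
Denominator = 0.0087 * 43102 = 374.9874 kW
eta_ith = (194 / 374.9874) * 100 = 51.74%


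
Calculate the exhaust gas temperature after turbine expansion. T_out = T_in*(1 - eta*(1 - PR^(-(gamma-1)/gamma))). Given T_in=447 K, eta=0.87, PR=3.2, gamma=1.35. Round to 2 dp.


T_out = T_in * (1 - eta * (1 - PR^(-(gamma-1)/gamma)))
Exponent = -(1.35-1)/1.35 = -0.25925926
PR^exp = 3.2^(-0.25925926) = 0.73966521
Factor = 1 - 0.87*(1 - 0.73966521) = 0.77350873
T_out = 447 * 0.77350873 = 345.76 K


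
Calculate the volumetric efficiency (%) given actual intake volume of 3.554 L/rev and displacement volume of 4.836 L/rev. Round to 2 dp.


eta_v = (V_actual / V_disp) * 100
Ratio = 3.554 / 4.836 = 0.7349
eta_v = 0.7349 * 100 = 73.49%


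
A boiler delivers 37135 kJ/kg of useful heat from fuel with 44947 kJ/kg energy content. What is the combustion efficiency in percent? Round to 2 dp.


Efficiency = (Q_useful / Q_fuel) * 100
Efficiency = (37135 / 44947) * 100
Efficiency = 0.8262 * 100 = 82.62%


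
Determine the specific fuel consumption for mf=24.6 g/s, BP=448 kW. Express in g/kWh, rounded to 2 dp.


SFC = (mf / BP) * 3600
Rate = 24.6 / 448 = 0.054911 g/(s*kW)
SFC = 0.054911 * 3600 = 197.68 g/kWh


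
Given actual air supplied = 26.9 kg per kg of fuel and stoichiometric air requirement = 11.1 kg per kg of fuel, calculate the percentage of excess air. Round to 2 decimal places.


Excess air = actual - stoichiometric = 26.9 - 11.1 = 15.80 kg/kg fuel
Excess air % = (excess / stoich) * 100 = (15.80 / 11.1) * 100 = 142.34%


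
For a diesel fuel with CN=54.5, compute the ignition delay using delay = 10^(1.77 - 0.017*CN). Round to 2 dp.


delay = 10^(1.77 - 0.017*CN)
Exponent = 1.77 - 0.017*54.5 = 0.8435
delay = 10^0.8435 = 6.97 ms


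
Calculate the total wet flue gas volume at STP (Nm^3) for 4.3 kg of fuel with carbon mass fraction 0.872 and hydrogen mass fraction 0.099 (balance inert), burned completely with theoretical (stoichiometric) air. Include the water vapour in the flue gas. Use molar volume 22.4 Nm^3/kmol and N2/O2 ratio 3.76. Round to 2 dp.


Per kg fuel: CO2 = (C/12 kmol)*22.4 = (0.872/12)*22.4 = 1.62773 Nm^3
Per kg fuel: H2O = (H/2 kmol)*22.4 = (0.099/2)*22.4 = 1.10880 Nm^3
O2 needed per kg fuel = C/12 + H/4 = 0.872/12 + 0.099/4 = 0.09741667 kmol
Per kg fuel: N2 = O2*3.76*22.4 = 0.09741667*3.76*22.4 = 8.20482 Nm^3
Total per kg = 1.62773 + 1.10880 + 8.20482 = 10.94135 Nm^3
Total = 10.94135 * 4.3 = 47.05 Nm^3


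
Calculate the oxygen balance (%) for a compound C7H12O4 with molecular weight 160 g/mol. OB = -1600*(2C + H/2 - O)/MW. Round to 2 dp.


OB = -1600 * (2C + H/2 - O) / MW
Inner = 2*7 + 12/2 - 4 = 16.00
OB = -1600 * 16.00 / 160 = -160.00%


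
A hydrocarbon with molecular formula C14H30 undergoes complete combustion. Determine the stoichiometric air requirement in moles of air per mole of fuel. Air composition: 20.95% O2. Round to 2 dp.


Balanced combustion: C14H30 + 21.5 O2 -> 14 CO2 + 15 H2O
O2 needed = C + H/4 = 14 + 30/4 = 21.50 moles
Air moles = O2 / 0.2095 = 21.50 / 0.2095 = 102.63 moles air


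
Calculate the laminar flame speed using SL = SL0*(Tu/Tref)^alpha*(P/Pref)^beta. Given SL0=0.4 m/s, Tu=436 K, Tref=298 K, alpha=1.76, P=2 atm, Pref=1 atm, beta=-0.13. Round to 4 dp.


SL = SL0 * (Tu/Tref)^alpha * (P/Pref)^beta
T ratio = 436/298 = 1.46308725
(T ratio)^alpha = 1.46308725^1.76 = 1.953780
(P/Pref)^beta = 2^(-0.13) = 0.913831
SL = 0.4 * 1.953780 * 0.913831 = 0.7142 m/s


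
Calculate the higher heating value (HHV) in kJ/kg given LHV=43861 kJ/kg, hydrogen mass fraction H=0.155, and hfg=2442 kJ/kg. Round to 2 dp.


HHV = LHV + hfg * 9 * H
Water addition = 2442 * 9 * 0.155 = 3406.590 kJ/kg
HHV = 43861 + 3406.590 = 47267.59 kJ/kg


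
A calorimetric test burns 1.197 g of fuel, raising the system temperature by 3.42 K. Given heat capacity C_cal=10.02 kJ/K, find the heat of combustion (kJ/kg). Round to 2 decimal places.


Hc = C_cal * delta_T / m_fuel
Q_released = 10.02 * 3.42 = 34.2684 kJ
m_fuel = 1.197 g = 1.197/1000 kg = 0.001197 kg
Hc = 34.2684 / 0.001197 = 28628.57 kJ/kg


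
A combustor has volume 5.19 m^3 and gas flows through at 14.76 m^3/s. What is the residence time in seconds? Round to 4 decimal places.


tau = V / Q_flow
tau = 5.19 / 14.76 = 0.3516 s


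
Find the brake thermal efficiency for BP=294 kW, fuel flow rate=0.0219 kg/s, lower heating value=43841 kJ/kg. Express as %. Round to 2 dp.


eta_BTE = (BP / (mf * LHV)) * 100
Denominator = 0.0219 * 43841 = 960.1179 kW
eta_BTE = (294 / 960.1179) * 100 = 30.62%


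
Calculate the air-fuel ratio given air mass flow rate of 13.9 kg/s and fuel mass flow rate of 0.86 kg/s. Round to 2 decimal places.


AFR = m_air / m_fuel
AFR = 13.9 / 0.86 = 16.16


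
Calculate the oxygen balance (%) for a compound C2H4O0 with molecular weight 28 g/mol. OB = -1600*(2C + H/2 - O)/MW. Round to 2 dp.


OB = -1600 * (2C + H/2 - O) / MW
Inner = 2*2 + 4/2 - 0 = 6.00
OB = -1600 * 6.00 / 28 = -342.86%


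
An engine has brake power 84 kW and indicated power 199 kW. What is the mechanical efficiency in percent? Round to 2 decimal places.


eta_mech = (BP / IP) * 100
Ratio = 84 / 199 = 0.4221
eta_mech = 0.4221 * 100 = 42.21%


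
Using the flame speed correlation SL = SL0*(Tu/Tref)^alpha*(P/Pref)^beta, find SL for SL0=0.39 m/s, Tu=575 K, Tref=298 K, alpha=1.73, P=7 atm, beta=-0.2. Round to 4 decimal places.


SL = SL0 * (Tu/Tref)^alpha * (P/Pref)^beta
T ratio = 575/298 = 1.92953020
(T ratio)^alpha = 1.92953020^1.73 = 3.117678
(P/Pref)^beta = 7^(-0.2) = 0.677611
SL = 0.39 * 3.117678 * 0.677611 = 0.8239 m/s


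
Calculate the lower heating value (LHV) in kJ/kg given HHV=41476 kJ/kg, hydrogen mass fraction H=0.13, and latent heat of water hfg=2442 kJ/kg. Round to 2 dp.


LHV = HHV - hfg * 9 * H
Water correction = 2442 * 9 * 0.13 = 2857.140 kJ/kg
LHV = 41476 - 2857.140 = 38618.86 kJ/kg
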